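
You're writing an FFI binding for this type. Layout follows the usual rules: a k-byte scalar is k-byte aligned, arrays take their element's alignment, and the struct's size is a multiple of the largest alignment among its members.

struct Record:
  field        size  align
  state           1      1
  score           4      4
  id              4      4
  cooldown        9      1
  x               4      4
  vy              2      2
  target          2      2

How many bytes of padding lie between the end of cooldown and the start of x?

3

@0: state [1B, align 1] → 1
+3 pad (align 4)
@4: score [4B, align 4] → 8
@8: id [4B, align 4] → 12
@12: cooldown [9B, align 1] → 21
+3 pad (align 4)
@24: x [4B, align 4] → 28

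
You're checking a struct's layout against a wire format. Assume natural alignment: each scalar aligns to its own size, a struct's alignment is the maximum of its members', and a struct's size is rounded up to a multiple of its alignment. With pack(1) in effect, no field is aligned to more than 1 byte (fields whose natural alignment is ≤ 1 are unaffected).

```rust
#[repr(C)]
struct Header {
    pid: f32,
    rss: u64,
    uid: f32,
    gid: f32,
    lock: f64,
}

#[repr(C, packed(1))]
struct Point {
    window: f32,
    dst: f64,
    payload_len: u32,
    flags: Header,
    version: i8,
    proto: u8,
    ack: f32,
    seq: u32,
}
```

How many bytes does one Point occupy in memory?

58

Header: 0..4  pid  (4B, 4-aligned); 4..8  -- padding (4B); 8..16  rss  (8B, 8-aligned); 16..20  uid  (4B, 4-aligned); 20..24  gid  (4B, 4-aligned); 24..32  lock  (8B, 8-aligned); sizeof = 32, alignof = 8
0..4  window  (4B, 1-aligned)
4..12  dst  (8B, 1-aligned)
12..16  payload_len  (4B, 1-aligned)
16..48  flags  (32B, 1-aligned)
48..49  version  (1B, 1-aligned)
49..50  proto  (1B, 1-aligned)
50..54  ack  (4B, 1-aligned)
54..58  seq  (4B, 1-aligned)
sizeof = 58, alignof = 1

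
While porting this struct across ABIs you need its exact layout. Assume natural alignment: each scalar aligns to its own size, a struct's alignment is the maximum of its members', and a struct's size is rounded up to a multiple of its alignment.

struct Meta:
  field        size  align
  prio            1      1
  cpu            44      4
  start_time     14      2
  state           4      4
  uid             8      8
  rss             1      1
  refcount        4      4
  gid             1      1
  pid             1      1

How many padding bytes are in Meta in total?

18

prio at 0 (size 1, align 1) → ends 1
pad 3 to align 4 for cpu
cpu at 4 (size 44, align 4) → ends 48
start_time at 48 (size 14, align 2) → ends 62
pad 2 to align 4 for state
state at 64 (size 4, align 4) → ends 68
pad 4 to align 8 for uid
uid at 72 (size 8, align 8) → ends 80
rss at 80 (size 1, align 1) → ends 81
pad 3 to align 4 for refcount
refcount at 84 (size 4, align 4) → ends 88
gid at 88 (size 1, align 1) → ends 89
pid at 89 (size 1, align 1) → ends 90
tail pad 6 to reach multiple of 8
total 96 bytes, alignment 8
data bytes 78, size 96 → padding 18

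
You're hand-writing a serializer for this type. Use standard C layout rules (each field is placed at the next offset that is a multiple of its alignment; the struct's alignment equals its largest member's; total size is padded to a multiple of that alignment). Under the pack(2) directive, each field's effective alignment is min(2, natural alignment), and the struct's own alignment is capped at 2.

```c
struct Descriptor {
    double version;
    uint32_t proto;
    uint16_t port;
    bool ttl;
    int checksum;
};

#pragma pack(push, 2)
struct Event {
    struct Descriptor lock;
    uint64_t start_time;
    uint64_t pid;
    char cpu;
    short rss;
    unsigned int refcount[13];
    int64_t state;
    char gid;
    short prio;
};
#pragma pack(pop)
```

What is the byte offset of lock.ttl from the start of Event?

14

Descriptor: @0: version [8B, align 8] → 8; @8: proto [4B, align 4] → 12; @12: port [2B, align 2] → 14; @14: ttl [1B, align 1] → 15; +1 pad (align 4); @16: checksum [4B, align 4] → 20; +4 tail pad (align 8); size 24, align 8
@0: lock [24B, align 2] → 24
within Descriptor: ttl at 14
0 + 14 = 14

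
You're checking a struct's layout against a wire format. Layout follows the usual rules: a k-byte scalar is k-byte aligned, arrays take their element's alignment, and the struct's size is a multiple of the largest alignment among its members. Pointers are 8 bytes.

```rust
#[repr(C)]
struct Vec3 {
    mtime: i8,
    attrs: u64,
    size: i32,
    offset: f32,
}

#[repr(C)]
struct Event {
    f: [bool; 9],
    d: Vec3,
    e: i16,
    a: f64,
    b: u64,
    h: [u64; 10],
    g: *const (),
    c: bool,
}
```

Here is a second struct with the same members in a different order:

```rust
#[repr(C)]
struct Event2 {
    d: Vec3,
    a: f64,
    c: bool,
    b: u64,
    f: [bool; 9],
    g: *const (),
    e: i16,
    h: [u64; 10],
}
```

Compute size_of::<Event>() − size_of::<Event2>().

Vec3: @0: mtime [1B, align 1] → 1; +7 pad (align 8); @8: attrs [8B, align 8] → 16; @16: size [4B, align 4] → 20; @20: offset [4B, align 4] → 24; size 24, align 8
@0: f [9B, align 1] → 9
+7 pad (align 8)
@16: d [24B, align 8] → 40
@40: e [2B, align 2] → 42
+6 pad (align 8)
@48: a [8B, align 8] → 56
@56: b [8B, align 8] → 64
@64: h [80B, align 8] → 144
@144: g [8B, align 8] → 152
@152: c [1B, align 1] → 153
+7 tail pad (align 8)
size 160, align 8
— Event2 —
@0: d [24B, align 8] → 24
@24: a [8B, align 8] → 32
@32: c [1B, align 1] → 33
+7 pad (align 8)
@40: b [8B, align 8] → 48
@48: f [9B, align 1] → 57
+7 pad (align 8)
@64: g [8B, align 8] → 72
@72: e [2B, align 2] → 74
+6 pad (align 8)
@80: h [80B, align 8] → 160
size 160, align 8
160 − 160 = 0

0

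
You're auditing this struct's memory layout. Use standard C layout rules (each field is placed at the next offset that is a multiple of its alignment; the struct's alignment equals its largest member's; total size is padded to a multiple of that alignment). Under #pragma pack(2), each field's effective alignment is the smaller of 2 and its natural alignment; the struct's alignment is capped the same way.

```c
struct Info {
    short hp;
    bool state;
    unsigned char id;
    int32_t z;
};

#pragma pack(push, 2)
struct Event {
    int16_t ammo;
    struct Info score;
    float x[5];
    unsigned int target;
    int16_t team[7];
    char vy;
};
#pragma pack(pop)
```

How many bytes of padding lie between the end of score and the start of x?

0

Info: @0: hp [2B, align 2] → 2; @2: state [1B, align 1] → 3; @3: id [1B, align 1] → 4; @4: z [4B, align 4] → 8; size 8, align 4
@0: ammo [2B, align 2] → 2
@2: score [8B, align 2] → 10
@10: x [20B, align 2] → 30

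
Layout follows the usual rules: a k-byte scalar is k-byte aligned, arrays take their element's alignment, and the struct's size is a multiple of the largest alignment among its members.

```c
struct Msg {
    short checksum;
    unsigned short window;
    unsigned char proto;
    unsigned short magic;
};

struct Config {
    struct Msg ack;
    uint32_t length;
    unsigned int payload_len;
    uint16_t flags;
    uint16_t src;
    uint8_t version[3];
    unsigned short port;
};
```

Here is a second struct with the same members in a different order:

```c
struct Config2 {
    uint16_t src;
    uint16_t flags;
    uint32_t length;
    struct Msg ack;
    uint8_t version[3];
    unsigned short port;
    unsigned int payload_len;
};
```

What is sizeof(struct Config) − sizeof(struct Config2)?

Msg: checksum at 0 (size 2, align 2) → ends 2; window at 2 (size 2, align 2) → ends 4; proto at 4 (size 1, align 1) → ends 5; pad 1 to align 2 for magic; magic at 6 (size 2, align 2) → ends 8; total 8 bytes, alignment 2
ack at 0 (size 8, align 2) → ends 8
length at 8 (size 4, align 4) → ends 12
payload_len at 12 (size 4, align 4) → ends 16
flags at 16 (size 2, align 2) → ends 18
src at 18 (size 2, align 2) → ends 20
version at 20 (size 3, align 1) → ends 23
pad 1 to align 2 for port
port at 24 (size 2, align 2) → ends 26
tail pad 2 to reach multiple of 4
total 28 bytes, alignment 4
— Config2 —
src at 0 (size 2, align 2) → ends 2
flags at 2 (size 2, align 2) → ends 4
length at 4 (size 4, align 4) → ends 8
ack at 8 (size 8, align 2) → ends 16
version at 16 (size 3, align 1) → ends 19
pad 1 to align 2 for port
port at 20 (size 2, align 2) → ends 22
pad 2 to align 4 for payload_len
payload_len at 24 (size 4, align 4) → ends 28
total 28 bytes, alignment 4
28 − 28 = 0

0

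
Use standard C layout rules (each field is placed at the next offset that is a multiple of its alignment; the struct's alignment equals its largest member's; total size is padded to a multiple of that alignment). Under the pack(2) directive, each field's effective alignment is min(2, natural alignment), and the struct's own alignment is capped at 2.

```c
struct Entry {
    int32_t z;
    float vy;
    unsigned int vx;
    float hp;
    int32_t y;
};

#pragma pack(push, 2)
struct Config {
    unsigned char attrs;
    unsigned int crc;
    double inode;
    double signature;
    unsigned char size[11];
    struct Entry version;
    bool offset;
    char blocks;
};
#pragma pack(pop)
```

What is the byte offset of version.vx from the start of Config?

42

Entry: @0: z [4B, align 4] → 4; @4: vy [4B, align 4] → 8; @8: vx [4B, align 4] → 12; @12: hp [4B, align 4] → 16; @16: y [4B, align 4] → 20; size 20, align 4
@0: attrs [1B, align 1] → 1
+1 pad (align 2)
@2: crc [4B, align 2] → 6
@6: inode [8B, align 2] → 14
@14: signature [8B, align 2] → 22
@22: size [11B, align 1] → 33
+1 pad (align 2)
@34: version [20B, align 2] → 54
within Entry: vx at 8
34 + 8 = 42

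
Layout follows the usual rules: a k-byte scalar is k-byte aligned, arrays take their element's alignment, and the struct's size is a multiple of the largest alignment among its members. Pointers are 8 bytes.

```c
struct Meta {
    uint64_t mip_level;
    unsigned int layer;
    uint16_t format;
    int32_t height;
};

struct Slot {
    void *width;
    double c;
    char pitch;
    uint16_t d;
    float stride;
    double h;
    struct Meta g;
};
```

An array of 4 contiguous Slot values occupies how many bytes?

224

Meta: 0..8  mip_level  (8B, 8-aligned); 8..12  layer  (4B, 4-aligned); 12..14  format  (2B, 2-aligned); 14..16  -- padding (2B); 16..20  height  (4B, 4-aligned); 20..24  -- tail padding (4B); sizeof = 24, alignof = 8
0..8  width  (8B, 8-aligned)
8..16  c  (8B, 8-aligned)
16..17  pitch  (1B, 1-aligned)
17..18  -- padding (1B)
18..20  d  (2B, 2-aligned)
20..24  stride  (4B, 4-aligned)
24..32  h  (8B, 8-aligned)
32..56  g  (24B, 8-aligned)
sizeof = 56, alignof = 8
array of 4: 4 × 56 = 224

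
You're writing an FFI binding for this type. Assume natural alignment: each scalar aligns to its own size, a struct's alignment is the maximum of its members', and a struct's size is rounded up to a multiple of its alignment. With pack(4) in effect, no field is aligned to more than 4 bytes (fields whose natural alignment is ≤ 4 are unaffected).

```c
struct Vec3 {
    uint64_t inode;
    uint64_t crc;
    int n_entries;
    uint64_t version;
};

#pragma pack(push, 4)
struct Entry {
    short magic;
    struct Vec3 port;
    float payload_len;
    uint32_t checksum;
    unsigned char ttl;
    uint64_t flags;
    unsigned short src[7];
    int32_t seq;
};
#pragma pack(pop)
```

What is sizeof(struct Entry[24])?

1824

Vec3: inode at 0 (size 8, align 8) → ends 8; crc at 8 (size 8, align 8) → ends 16; n_entries at 16 (size 4, align 4) → ends 20; pad 4 to align 8 for version; version at 24 (size 8, align 8) → ends 32; total 32 bytes, alignment 8
magic at 0 (size 2, align 2) → ends 2
pad 2 to align 4 for port
port at 4 (size 32, align 4) → ends 36
payload_len at 36 (size 4, align 4) → ends 40
checksum at 40 (size 4, align 4) → ends 44
ttl at 44 (size 1, align 1) → ends 45
pad 3 to align 4 for flags
flags at 48 (size 8, align 4) → ends 56
src at 56 (size 14, align 2) → ends 70
pad 2 to align 4 for seq
seq at 72 (size 4, align 4) → ends 76
total 76 bytes, alignment 4
array of 24: 24 × 76 = 1824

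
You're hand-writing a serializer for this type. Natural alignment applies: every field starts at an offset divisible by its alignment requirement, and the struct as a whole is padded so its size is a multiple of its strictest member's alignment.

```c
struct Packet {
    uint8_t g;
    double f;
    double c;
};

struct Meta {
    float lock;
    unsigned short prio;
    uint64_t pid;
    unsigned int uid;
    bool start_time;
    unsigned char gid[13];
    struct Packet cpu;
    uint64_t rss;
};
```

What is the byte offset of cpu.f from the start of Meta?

48

Packet: @0: g [1B, align 1] → 1; +7 pad (align 8); @8: f [8B, align 8] → 16; @16: c [8B, align 8] → 24; size 24, align 8
@0: lock [4B, align 4] → 4
@4: prio [2B, align 2] → 6
+2 pad (align 8)
@8: pid [8B, align 8] → 16
@16: uid [4B, align 4] → 20
@20: start_time [1B, align 1] → 21
@21: gid [13B, align 1] → 34
+6 pad (align 8)
@40: cpu [24B, align 8] → 64
within Packet: f at 8
40 + 8 = 48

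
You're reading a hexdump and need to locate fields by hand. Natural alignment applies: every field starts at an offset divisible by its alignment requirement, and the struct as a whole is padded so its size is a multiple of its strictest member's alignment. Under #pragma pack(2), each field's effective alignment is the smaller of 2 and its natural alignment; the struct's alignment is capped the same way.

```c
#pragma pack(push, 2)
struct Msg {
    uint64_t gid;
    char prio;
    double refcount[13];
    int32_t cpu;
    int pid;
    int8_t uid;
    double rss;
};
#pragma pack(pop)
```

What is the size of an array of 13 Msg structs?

1716

gid at 0 (size 8, align 2) → ends 8
prio at 8 (size 1, align 1) → ends 9
pad 1 to align 2 for refcount
refcount at 10 (size 104, align 2) → ends 114
cpu at 114 (size 4, align 2) → ends 118
pid at 118 (size 4, align 2) → ends 122
uid at 122 (size 1, align 1) → ends 123
pad 1 to align 2 for rss
rss at 124 (size 8, align 2) → ends 132
total 132 bytes, alignment 2
array of 13: 13 × 132 = 1716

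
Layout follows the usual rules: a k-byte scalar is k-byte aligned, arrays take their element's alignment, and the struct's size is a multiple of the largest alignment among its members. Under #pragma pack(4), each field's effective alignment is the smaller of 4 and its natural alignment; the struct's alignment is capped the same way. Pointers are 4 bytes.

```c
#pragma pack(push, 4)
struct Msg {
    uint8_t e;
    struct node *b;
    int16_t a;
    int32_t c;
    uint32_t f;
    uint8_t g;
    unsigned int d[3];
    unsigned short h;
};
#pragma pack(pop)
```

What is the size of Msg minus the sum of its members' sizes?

10

e at 0 (size 1, align 1) → ends 1
pad 3 to align 4 for b
b at 4 (size 4, align 4) → ends 8
a at 8 (size 2, align 2) → ends 10
pad 2 to align 4 for c
c at 12 (size 4, align 4) → ends 16
f at 16 (size 4, align 4) → ends 20
g at 20 (size 1, align 1) → ends 21
pad 3 to align 4 for d
d at 24 (size 12, align 4) → ends 36
h at 36 (size 2, align 2) → ends 38
tail pad 2 to reach multiple of 4
total 40 bytes, alignment 4
data bytes 30, size 40 → padding 10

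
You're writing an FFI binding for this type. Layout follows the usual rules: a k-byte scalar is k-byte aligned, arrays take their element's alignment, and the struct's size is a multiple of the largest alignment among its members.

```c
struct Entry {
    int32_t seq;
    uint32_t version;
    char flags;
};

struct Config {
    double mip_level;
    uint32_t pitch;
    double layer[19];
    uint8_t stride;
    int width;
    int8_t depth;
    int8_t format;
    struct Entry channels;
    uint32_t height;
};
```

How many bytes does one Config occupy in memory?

Entry: 0..4  seq  (4B, 4-aligned); 4..8  version  (4B, 4-aligned); 8..9  flags  (1B, 1-aligned); 9..12  -- tail padding (3B); sizeof = 12, alignof = 4
0..8  mip_level  (8B, 8-aligned)
8..12  pitch  (4B, 4-aligned)
12..16  -- padding (4B)
16..168  layer  (152B, 8-aligned)
168..169  stride  (1B, 1-aligned)
169..172  -- padding (3B)
172..176  width  (4B, 4-aligned)
176..177  depth  (1B, 1-aligned)
177..178  format  (1B, 1-aligned)
178..180  -- padding (2B)
180..192  channels  (12B, 4-aligned)
192..196  height  (4B, 4-aligned)
196..200  -- tail padding (4B)
sizeof = 200, alignof = 8

200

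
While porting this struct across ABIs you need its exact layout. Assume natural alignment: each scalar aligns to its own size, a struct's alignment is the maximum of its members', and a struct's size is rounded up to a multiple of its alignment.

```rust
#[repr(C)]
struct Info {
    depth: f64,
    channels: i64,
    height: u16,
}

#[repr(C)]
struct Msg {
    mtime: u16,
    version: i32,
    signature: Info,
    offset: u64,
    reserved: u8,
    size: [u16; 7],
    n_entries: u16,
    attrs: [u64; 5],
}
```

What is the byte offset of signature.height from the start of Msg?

24

Info: depth at 0 (size 8, align 8) → ends 8; channels at 8 (size 8, align 8) → ends 16; height at 16 (size 2, align 2) → ends 18; tail pad 6 to reach multiple of 8; total 24 bytes, alignment 8
mtime at 0 (size 2, align 2) → ends 2
pad 2 to align 4 for version
version at 4 (size 4, align 4) → ends 8
signature at 8 (size 24, align 8) → ends 32
within Info: height at 16
8 + 16 = 24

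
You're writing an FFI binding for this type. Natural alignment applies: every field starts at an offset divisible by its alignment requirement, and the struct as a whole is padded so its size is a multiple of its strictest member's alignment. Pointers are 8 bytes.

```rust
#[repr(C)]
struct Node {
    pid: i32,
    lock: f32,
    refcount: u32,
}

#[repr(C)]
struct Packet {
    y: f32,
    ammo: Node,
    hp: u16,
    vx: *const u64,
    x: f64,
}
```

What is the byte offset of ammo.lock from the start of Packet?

Node: pid at 0 (size 4, align 4) → ends 4; lock at 4 (size 4, align 4) → ends 8; refcount at 8 (size 4, align 4) → ends 12; total 12 bytes, alignment 4
y at 0 (size 4, align 4) → ends 4
ammo at 4 (size 12, align 4) → ends 16
within Node: lock at 4
4 + 4 = 8

8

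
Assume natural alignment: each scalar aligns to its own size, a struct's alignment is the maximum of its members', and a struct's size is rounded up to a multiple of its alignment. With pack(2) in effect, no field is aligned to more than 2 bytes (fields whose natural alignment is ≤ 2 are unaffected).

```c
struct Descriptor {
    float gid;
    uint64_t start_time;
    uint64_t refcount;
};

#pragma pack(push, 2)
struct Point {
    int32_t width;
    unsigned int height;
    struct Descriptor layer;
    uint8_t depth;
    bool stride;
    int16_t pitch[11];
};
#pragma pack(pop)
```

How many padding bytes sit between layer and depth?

Descriptor: 0..4  gid  (4B, 4-aligned); 4..8  -- padding (4B); 8..16  start_time  (8B, 8-aligned); 16..24  refcount  (8B, 8-aligned); sizeof = 24, alignof = 8
0..4  width  (4B, 2-aligned)
4..8  height  (4B, 2-aligned)
8..32  layer  (24B, 2-aligned)
32..33  depth  (1B, 1-aligned)

0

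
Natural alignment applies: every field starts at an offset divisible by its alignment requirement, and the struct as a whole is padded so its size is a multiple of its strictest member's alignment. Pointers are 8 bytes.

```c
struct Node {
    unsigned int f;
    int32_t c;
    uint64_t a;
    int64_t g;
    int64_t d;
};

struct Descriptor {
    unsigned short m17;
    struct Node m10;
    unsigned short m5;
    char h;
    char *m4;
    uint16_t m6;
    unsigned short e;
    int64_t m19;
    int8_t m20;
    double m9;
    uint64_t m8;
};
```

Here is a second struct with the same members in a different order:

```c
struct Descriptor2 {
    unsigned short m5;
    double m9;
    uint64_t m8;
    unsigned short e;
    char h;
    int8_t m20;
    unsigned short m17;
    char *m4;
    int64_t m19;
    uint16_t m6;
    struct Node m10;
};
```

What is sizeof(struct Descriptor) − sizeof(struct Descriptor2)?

8

Node: f at 0 (size 4, align 4) → ends 4; c at 4 (size 4, align 4) → ends 8; a at 8 (size 8, align 8) → ends 16; g at 16 (size 8, align 8) → ends 24; d at 24 (size 8, align 8) → ends 32; total 32 bytes, alignment 8
m17 at 0 (size 2, align 2) → ends 2
pad 6 to align 8 for m10
m10 at 8 (size 32, align 8) → ends 40
m5 at 40 (size 2, align 2) → ends 42
h at 42 (size 1, align 1) → ends 43
pad 5 to align 8 for m4
m4 at 48 (size 8, align 8) → ends 56
m6 at 56 (size 2, align 2) → ends 58
e at 58 (size 2, align 2) → ends 60
pad 4 to align 8 for m19
m19 at 64 (size 8, align 8) → ends 72
m20 at 72 (size 1, align 1) → ends 73
pad 7 to align 8 for m9
m9 at 80 (size 8, align 8) → ends 88
m8 at 88 (size 8, align 8) → ends 96
total 96 bytes, alignment 8
— Descriptor2 —
m5 at 0 (size 2, align 2) → ends 2
pad 6 to align 8 for m9
m9 at 8 (size 8, align 8) → ends 16
m8 at 16 (size 8, align 8) → ends 24
e at 24 (size 2, align 2) → ends 26
h at 26 (size 1, align 1) → ends 27
m20 at 27 (size 1, align 1) → ends 28
m17 at 28 (size 2, align 2) → ends 30
pad 2 to align 8 for m4
m4 at 32 (size 8, align 8) → ends 40
m19 at 40 (size 8, align 8) → ends 48
m6 at 48 (size 2, align 2) → ends 50
pad 6 to align 8 for m10
m10 at 56 (size 32, align 8) → ends 88
total 88 bytes, alignment 8
96 − 88 = 8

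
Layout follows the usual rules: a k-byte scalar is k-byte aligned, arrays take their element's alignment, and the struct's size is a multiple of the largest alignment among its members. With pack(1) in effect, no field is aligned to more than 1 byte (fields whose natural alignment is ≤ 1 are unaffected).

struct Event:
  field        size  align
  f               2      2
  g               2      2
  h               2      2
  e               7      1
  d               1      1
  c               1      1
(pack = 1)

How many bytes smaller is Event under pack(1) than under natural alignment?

natural layout:
  @0: f [2B, align 2] → 2
  @2: g [2B, align 2] → 4
  @4: h [2B, align 2] → 6
  @6: e [7B, align 1] → 13
  @13: d [1B, align 1] → 14
  @14: c [1B, align 1] → 15
  +1 tail pad (align 2)
  size 16, align 2
packed(1) layout:
  @0: f [2B, align 1] → 2
  @2: g [2B, align 1] → 4
  @4: h [2B, align 1] → 6
  @6: e [7B, align 1] → 13
  @13: d [1B, align 1] → 14
  @14: c [1B, align 1] → 15
  size 15, align 1
16 − 15 = 1

1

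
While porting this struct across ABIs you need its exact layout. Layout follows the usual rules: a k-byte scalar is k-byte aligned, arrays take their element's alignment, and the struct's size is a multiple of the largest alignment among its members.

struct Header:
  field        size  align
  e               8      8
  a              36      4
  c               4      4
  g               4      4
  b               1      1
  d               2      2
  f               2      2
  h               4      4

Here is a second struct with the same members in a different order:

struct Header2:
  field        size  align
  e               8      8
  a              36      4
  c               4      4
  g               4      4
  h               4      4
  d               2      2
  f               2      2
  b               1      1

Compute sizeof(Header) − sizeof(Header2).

0

0..8  e  (8B, 8-aligned)
8..44  a  (36B, 4-aligned)
44..48  c  (4B, 4-aligned)
48..52  g  (4B, 4-aligned)
52..53  b  (1B, 1-aligned)
53..54  -- padding (1B)
54..56  d  (2B, 2-aligned)
56..58  f  (2B, 2-aligned)
58..60  -- padding (2B)
60..64  h  (4B, 4-aligned)
sizeof = 64, alignof = 8
— Header2 —
0..8  e  (8B, 8-aligned)
8..44  a  (36B, 4-aligned)
44..48  c  (4B, 4-aligned)
48..52  g  (4B, 4-aligned)
52..56  h  (4B, 4-aligned)
56..58  d  (2B, 2-aligned)
58..60  f  (2B, 2-aligned)
60..61  b  (1B, 1-aligned)
61..64  -- tail padding (3B)
sizeof = 64, alignof = 8
64 − 64 = 0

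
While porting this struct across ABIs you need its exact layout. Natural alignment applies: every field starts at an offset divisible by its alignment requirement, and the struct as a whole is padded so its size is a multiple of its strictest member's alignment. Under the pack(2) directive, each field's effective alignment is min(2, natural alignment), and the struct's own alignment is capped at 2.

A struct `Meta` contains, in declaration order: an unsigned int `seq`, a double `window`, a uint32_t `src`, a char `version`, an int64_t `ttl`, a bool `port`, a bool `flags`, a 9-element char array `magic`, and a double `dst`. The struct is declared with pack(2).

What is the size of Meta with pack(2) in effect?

46

0..4  seq  (4B, 2-aligned)
4..12  window  (8B, 2-aligned)
12..16  src  (4B, 2-aligned)
16..17  version  (1B, 1-aligned)
17..18  -- padding (1B)
18..26  ttl  (8B, 2-aligned)
26..27  port  (1B, 1-aligned)
27..28  flags  (1B, 1-aligned)
28..37  magic  (9B, 1-aligned)
37..38  -- padding (1B)
38..46  dst  (8B, 2-aligned)
sizeof = 46, alignof = 2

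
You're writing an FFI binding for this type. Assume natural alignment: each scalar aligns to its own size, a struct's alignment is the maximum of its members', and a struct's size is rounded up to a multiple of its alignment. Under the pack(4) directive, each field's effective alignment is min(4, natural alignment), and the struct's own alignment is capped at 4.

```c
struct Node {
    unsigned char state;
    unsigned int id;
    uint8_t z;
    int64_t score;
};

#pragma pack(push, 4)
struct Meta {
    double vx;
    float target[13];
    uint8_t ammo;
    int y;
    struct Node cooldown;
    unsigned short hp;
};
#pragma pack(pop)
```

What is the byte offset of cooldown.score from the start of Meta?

Node: state at 0 (size 1, align 1) → ends 1; pad 3 to align 4 for id; id at 4 (size 4, align 4) → ends 8; z at 8 (size 1, align 1) → ends 9; pad 7 to align 8 for score; score at 16 (size 8, align 8) → ends 24; total 24 bytes, alignment 8
vx at 0 (size 8, align 4) → ends 8
target at 8 (size 52, align 4) → ends 60
ammo at 60 (size 1, align 1) → ends 61
pad 3 to align 4 for y
y at 64 (size 4, align 4) → ends 68
cooldown at 68 (size 24, align 4) → ends 92
within Node: score at 16
68 + 16 = 84

84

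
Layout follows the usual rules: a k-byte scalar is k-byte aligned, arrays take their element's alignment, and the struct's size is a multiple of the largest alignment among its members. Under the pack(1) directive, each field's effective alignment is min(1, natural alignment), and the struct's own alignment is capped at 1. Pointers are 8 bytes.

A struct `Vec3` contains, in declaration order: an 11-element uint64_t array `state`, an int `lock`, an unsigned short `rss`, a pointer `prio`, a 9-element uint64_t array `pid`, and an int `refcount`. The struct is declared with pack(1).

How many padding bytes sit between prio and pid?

0..88  state  (88B, 1-aligned)
88..92  lock  (4B, 1-aligned)
92..94  rss  (2B, 1-aligned)
94..102  prio  (8B, 1-aligned)
102..174  pid  (72B, 1-aligned)

0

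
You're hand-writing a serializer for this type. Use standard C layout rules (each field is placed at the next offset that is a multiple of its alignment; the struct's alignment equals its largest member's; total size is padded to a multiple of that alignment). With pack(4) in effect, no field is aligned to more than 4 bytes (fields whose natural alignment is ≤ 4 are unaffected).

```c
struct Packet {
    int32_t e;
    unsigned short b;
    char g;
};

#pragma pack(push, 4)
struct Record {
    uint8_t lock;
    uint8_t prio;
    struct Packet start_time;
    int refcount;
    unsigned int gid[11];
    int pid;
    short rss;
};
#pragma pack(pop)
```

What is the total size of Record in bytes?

Packet: @0: e [4B, align 4] → 4; @4: b [2B, align 2] → 6; @6: g [1B, align 1] → 7; +1 tail pad (align 4); size 8, align 4
@0: lock [1B, align 1] → 1
@1: prio [1B, align 1] → 2
+2 pad (align 4)
@4: start_time [8B, align 4] → 12
@12: refcount [4B, align 4] → 16
@16: gid [44B, align 4] → 60
@60: pid [4B, align 4] → 64
@64: rss [2B, align 2] → 66
+2 tail pad (align 4)
size 68, align 4

68 bytes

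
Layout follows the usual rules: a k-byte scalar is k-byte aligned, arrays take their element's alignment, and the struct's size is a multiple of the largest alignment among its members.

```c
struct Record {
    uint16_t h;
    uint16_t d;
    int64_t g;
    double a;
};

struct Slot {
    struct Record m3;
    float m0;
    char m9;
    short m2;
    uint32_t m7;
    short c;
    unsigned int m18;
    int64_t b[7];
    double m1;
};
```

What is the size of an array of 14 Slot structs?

Record: @0: h [2B, align 2] → 2; @2: d [2B, align 2] → 4; +4 pad (align 8); @8: g [8B, align 8] → 16; @16: a [8B, align 8] → 24; size 24, align 8
@0: m3 [24B, align 8] → 24
@24: m0 [4B, align 4] → 28
@28: m9 [1B, align 1] → 29
+1 pad (align 2)
@30: m2 [2B, align 2] → 32
@32: m7 [4B, align 4] → 36
@36: c [2B, align 2] → 38
+2 pad (align 4)
@40: m18 [4B, align 4] → 44
+4 pad (align 8)
@48: b [56B, align 8] → 104
@104: m1 [8B, align 8] → 112
size 112, align 8
array of 14: 14 × 112 = 1568

1568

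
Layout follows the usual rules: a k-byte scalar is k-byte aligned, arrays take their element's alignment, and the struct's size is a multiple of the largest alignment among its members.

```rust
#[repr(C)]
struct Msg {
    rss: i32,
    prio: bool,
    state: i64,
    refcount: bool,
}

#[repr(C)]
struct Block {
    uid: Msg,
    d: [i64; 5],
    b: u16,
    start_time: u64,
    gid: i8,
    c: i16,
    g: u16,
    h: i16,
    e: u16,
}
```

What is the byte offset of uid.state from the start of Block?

Msg: rss at 0 (size 4, align 4) → ends 4; prio at 4 (size 1, align 1) → ends 5; pad 3 to align 8 for state; state at 8 (size 8, align 8) → ends 16; refcount at 16 (size 1, align 1) → ends 17; tail pad 7 to reach multiple of 8; total 24 bytes, alignment 8
uid at 0 (size 24, align 8) → ends 24
within Msg: state at 8
0 + 8 = 8

8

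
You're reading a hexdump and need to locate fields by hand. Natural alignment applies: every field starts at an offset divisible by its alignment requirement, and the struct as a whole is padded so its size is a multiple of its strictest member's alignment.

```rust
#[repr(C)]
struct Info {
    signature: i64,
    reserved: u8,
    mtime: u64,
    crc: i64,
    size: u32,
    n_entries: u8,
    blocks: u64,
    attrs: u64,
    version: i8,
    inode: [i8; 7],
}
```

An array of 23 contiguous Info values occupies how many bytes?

0..8  signature  (8B, 8-aligned)
8..9  reserved  (1B, 1-aligned)
9..16  -- padding (7B)
16..24  mtime  (8B, 8-aligned)
24..32  crc  (8B, 8-aligned)
32..36  size  (4B, 4-aligned)
36..37  n_entries  (1B, 1-aligned)
37..40  -- padding (3B)
40..48  blocks  (8B, 8-aligned)
48..56  attrs  (8B, 8-aligned)
56..57  version  (1B, 1-aligned)
57..64  inode  (7B, 1-aligned)
sizeof = 64, alignof = 8
array of 23: 23 × 64 = 1472

1472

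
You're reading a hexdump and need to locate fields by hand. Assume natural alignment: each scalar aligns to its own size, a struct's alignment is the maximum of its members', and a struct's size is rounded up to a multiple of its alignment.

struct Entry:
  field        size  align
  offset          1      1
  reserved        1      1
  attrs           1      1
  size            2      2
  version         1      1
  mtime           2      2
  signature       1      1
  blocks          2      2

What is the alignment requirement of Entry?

2

member alignments: offset=1, reserved=1, attrs=1, size=2, version=1, mtime=2, signature=1, blocks=2
max = 2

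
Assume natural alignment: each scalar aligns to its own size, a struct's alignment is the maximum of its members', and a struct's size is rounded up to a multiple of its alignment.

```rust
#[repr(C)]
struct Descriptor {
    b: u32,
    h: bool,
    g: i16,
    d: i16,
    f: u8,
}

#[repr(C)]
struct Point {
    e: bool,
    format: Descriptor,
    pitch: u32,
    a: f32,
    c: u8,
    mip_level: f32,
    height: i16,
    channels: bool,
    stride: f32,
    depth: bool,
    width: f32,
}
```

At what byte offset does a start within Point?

20

Descriptor: 0..4  b  (4B, 4-aligned); 4..5  h  (1B, 1-aligned); 5..6  -- padding (1B); 6..8  g  (2B, 2-aligned); 8..10  d  (2B, 2-aligned); 10..11  f  (1B, 1-aligned); 11..12  -- tail padding (1B); sizeof = 12, alignof = 4
0..1  e  (1B, 1-aligned)
1..4  -- padding (3B)
4..16  format  (12B, 4-aligned)
16..20  pitch  (4B, 4-aligned)
20..24  a  (4B, 4-aligned)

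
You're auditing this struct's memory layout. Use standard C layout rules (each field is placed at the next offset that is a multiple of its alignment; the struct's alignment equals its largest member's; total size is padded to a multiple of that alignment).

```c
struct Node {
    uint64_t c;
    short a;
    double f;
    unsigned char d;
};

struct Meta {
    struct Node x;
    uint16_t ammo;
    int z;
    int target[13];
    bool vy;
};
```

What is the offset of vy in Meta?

92

Node: 0..8  c  (8B, 8-aligned); 8..10  a  (2B, 2-aligned); 10..16  -- padding (6B); 16..24  f  (8B, 8-aligned); 24..25  d  (1B, 1-aligned); 25..32  -- tail padding (7B); sizeof = 32, alignof = 8
0..32  x  (32B, 8-aligned)
32..34  ammo  (2B, 2-aligned)
34..36  -- padding (2B)
36..40  z  (4B, 4-aligned)
40..92  target  (52B, 4-aligned)
92..93  vy  (1B, 1-aligned)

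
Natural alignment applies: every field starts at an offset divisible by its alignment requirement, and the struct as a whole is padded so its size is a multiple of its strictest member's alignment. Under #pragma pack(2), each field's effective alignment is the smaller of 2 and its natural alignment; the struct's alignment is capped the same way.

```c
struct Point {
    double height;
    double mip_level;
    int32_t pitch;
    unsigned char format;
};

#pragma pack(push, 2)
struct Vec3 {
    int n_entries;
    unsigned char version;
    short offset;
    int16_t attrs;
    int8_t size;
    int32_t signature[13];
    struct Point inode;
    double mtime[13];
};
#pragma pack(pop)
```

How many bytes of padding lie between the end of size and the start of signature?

1

Point: 0..8  height  (8B, 8-aligned); 8..16  mip_level  (8B, 8-aligned); 16..20  pitch  (4B, 4-aligned); 20..21  format  (1B, 1-aligned); 21..24  -- tail padding (3B); sizeof = 24, alignof = 8
0..4  n_entries  (4B, 2-aligned)
4..5  version  (1B, 1-aligned)
5..6  -- padding (1B)
6..8  offset  (2B, 2-aligned)
8..10  attrs  (2B, 2-aligned)
10..11  size  (1B, 1-aligned)
11..12  -- padding (1B)
12..64  signature  (52B, 2-aligned)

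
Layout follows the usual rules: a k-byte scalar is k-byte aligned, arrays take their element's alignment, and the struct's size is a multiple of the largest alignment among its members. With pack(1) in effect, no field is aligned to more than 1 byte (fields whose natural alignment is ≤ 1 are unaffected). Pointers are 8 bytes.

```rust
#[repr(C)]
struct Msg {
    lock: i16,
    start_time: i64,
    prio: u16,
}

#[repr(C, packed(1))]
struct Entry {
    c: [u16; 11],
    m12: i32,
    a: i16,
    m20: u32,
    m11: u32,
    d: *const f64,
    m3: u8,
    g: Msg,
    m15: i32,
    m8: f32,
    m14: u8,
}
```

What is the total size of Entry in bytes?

Msg: @0: lock [2B, align 2] → 2; +6 pad (align 8); @8: start_time [8B, align 8] → 16; @16: prio [2B, align 2] → 18; +6 tail pad (align 8); size 24, align 8
@0: c [22B, align 1] → 22
@22: m12 [4B, align 1] → 26
@26: a [2B, align 1] → 28
@28: m20 [4B, align 1] → 32
@32: m11 [4B, align 1] → 36
@36: d [8B, align 1] → 44
@44: m3 [1B, align 1] → 45
@45: g [24B, align 1] → 69
@69: m15 [4B, align 1] → 73
@73: m8 [4B, align 1] → 77
@77: m14 [1B, align 1] → 78
size 78, align 1

78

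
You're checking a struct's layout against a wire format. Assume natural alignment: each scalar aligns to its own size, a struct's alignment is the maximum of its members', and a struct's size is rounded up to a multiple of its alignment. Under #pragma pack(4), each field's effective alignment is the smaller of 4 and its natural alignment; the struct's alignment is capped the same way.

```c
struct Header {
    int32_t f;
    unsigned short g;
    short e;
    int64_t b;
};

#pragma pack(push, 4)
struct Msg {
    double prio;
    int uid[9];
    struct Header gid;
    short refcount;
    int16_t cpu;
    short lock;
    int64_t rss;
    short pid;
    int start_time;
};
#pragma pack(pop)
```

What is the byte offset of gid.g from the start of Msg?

Header: f at 0 (size 4, align 4) → ends 4; g at 4 (size 2, align 2) → ends 6; e at 6 (size 2, align 2) → ends 8; b at 8 (size 8, align 8) → ends 16; total 16 bytes, alignment 8
prio at 0 (size 8, align 4) → ends 8
uid at 8 (size 36, align 4) → ends 44
gid at 44 (size 16, align 4) → ends 60
within Header: g at 4
44 + 4 = 48

48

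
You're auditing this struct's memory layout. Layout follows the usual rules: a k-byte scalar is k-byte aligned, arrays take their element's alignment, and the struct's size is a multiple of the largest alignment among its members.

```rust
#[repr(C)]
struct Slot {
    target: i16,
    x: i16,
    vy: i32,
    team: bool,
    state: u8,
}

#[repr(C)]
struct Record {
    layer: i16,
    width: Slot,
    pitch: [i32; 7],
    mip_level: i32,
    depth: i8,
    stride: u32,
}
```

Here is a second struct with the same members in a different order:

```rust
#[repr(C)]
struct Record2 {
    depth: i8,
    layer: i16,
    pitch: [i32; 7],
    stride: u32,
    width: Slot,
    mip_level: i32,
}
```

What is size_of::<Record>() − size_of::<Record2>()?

4

Slot: target at 0 (size 2, align 2) → ends 2; x at 2 (size 2, align 2) → ends 4; vy at 4 (size 4, align 4) → ends 8; team at 8 (size 1, align 1) → ends 9; state at 9 (size 1, align 1) → ends 10; tail pad 2 to reach multiple of 4; total 12 bytes, alignment 4
layer at 0 (size 2, align 2) → ends 2
pad 2 to align 4 for width
width at 4 (size 12, align 4) → ends 16
pitch at 16 (size 28, align 4) → ends 44
mip_level at 44 (size 4, align 4) → ends 48
depth at 48 (size 1, align 1) → ends 49
pad 3 to align 4 for stride
stride at 52 (size 4, align 4) → ends 56
total 56 bytes, alignment 4
— Record2 —
depth at 0 (size 1, align 1) → ends 1
pad 1 to align 2 for layer
layer at 2 (size 2, align 2) → ends 4
pitch at 4 (size 28, align 4) → ends 32
stride at 32 (size 4, align 4) → ends 36
width at 36 (size 12, align 4) → ends 48
mip_level at 48 (size 4, align 4) → ends 52
total 52 bytes, alignment 4
56 − 52 = 4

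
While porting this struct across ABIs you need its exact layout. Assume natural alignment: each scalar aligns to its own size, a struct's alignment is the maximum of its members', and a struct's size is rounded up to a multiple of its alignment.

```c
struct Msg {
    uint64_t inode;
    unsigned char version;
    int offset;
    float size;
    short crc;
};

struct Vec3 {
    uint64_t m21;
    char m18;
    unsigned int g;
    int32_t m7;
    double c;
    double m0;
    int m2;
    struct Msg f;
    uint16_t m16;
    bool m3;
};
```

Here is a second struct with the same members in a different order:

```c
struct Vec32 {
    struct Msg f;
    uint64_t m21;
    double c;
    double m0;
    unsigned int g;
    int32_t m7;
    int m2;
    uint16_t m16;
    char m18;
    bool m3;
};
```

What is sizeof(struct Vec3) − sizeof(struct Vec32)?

16

Msg: inode at 0 (size 8, align 8) → ends 8; version at 8 (size 1, align 1) → ends 9; pad 3 to align 4 for offset; offset at 12 (size 4, align 4) → ends 16; size at 16 (size 4, align 4) → ends 20; crc at 20 (size 2, align 2) → ends 22; tail pad 2 to reach multiple of 8; total 24 bytes, alignment 8
m21 at 0 (size 8, align 8) → ends 8
m18 at 8 (size 1, align 1) → ends 9
pad 3 to align 4 for g
g at 12 (size 4, align 4) → ends 16
m7 at 16 (size 4, align 4) → ends 20
pad 4 to align 8 for c
c at 24 (size 8, align 8) → ends 32
m0 at 32 (size 8, align 8) → ends 40
m2 at 40 (size 4, align 4) → ends 44
pad 4 to align 8 for f
f at 48 (size 24, align 8) → ends 72
m16 at 72 (size 2, align 2) → ends 74
m3 at 74 (size 1, align 1) → ends 75
tail pad 5 to reach multiple of 8
total 80 bytes, alignment 8
— Vec32 —
f at 0 (size 24, align 8) → ends 24
m21 at 24 (size 8, align 8) → ends 32
c at 32 (size 8, align 8) → ends 40
m0 at 40 (size 8, align 8) → ends 48
g at 48 (size 4, align 4) → ends 52
m7 at 52 (size 4, align 4) → ends 56
m2 at 56 (size 4, align 4) → ends 60
m16 at 60 (size 2, align 2) → ends 62
m18 at 62 (size 1, align 1) → ends 63
m3 at 63 (size 1, align 1) → ends 64
total 64 bytes, alignment 8
80 − 64 = 16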